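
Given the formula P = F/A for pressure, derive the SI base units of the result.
Units of each symbol in P = F/A:
  F (force): kg·m/s²
  A (area): m²  → in the denominator, contributes 1/m²

Multiplying the contributions: [kg·m/s²] · [1/m²]
Adding exponents of each base unit: kg: 1, m: -1, s: -2
SI base units of pressure: kg/(m·s²)

Answer: kg/(m·s²)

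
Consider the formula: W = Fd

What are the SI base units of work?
Units of each symbol in W = Fd:
  F (force): kg·m/s²
  d (displacement): m

Multiplying the contributions: [kg·m/s²] · [m]
Adding exponents of each base unit: kg: 1, m: 2, s: -2
SI base units of work: kg·m²/s²

Answer: kg·m²/s²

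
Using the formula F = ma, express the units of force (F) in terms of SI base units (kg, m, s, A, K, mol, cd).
Units of each symbol in F = ma:
  m (mass): kg
  a (acceleration): m/s²

Multiplying the contributions: [kg] · [m/s²]
Adding exponents of each base unit: kg: 1, m: 1, s: -2
SI base units of force: kg·m/s²

Answer: kg·m/s²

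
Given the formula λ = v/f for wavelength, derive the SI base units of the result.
Units of each symbol in λ = v/f:
  v (wave speed): m/s
  f (frequency): 1/s  → in the denominator, contributes s

Multiplying the contributions: [m/s] · [s]
Adding exponents of each base unit: m: 1
SI base units of wavelength: m

Answer: m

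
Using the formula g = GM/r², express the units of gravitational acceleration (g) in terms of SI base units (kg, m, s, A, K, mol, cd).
Units of each symbol in g = GM/r²:
  G (gravitational constant): m³/(kg·s²)
  M (mass): kg
  r (distance): m  → to the power 2 in the denominator, contributes 1/m²

Multiplying the contributions: [m³/(kg·s²)] · [kg] · [1/m²]
Adding exponents of each base unit: m: 1, s: -2
SI base units of gravitational acceleration: m/s²

Answer: m/s²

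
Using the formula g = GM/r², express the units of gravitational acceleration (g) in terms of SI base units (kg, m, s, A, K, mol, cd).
Units of each symbol in g = GM/r²:
  G (gravitational constant): m³/(kg·s²)
  M (mass): kg
  r (distance): m  → to the power 2 in the denominator, contributes 1/m²

Multiplying the contributions: [m³/(kg·s²)] · [kg] · [1/m²]
Adding exponents of each base unit: m: 1, s: -2
SI base units of gravitational acceleration: m/s²

Answer: m/s²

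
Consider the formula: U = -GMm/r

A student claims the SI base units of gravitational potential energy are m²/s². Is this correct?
Units of each symbol in U = -GMm/r:
  G (gravitational constant): m³/(kg·s²)
  M (mass): kg
  m (mass): kg
  r (distance): m  → in the denominator, contributes 1/m
  The minus sign does not affect the units.

Multiplying the contributions: [m³/(kg·s²)] · [kg] · [kg] · [1/m]
Adding exponents of each base unit: kg: 1, m: 2, s: -2
SI base units of gravitational potential energy: kg·m²/s²

The claimed units m²/s² (exponents m: 2, s: -2) do not match the derived units kg·m²/s² (exponents kg: 1, m: 2, s: -2), so the claim is incorrect.

Answer: No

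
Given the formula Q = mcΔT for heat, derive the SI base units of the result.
Units of each symbol in Q = mcΔT:
  m (mass): kg
  c (specific heat capacity, in J/(kg·K)): m²/(s²·K)
  ΔT (temperature change): K

Multiplying the contributions: [kg] · [m²/(s²·K)] · [K]
Adding exponents of each base unit: kg: 1, m: 2, s: -2
SI base units of heat: kg·m²/s²

Answer: kg·m²/s²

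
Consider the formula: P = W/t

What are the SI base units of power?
Units of each symbol in P = W/t:
  W (work): kg·m²/s²
  t (time): s  → in the denominator, contributes 1/s

Multiplying the contributions: [kg·m²/s²] · [1/s]
Adding exponents of each base unit: kg: 1, m: 2, s: -3
SI base units of power: kg·m²/s³

Answer: kg·m²/s³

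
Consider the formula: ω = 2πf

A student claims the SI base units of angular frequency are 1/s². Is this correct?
Units of each symbol in ω = 2πf:
  f (frequency): 1/s
  The factor 2π is dimensionless.

Multiplying the contributions: [1/s]
Adding exponents of each base unit: s: -1
SI base units of angular frequency: 1/s

The claimed units 1/s² (exponents s: -2) do not match the derived units 1/s (exponents s: -1), so the claim is incorrect.

Answer: No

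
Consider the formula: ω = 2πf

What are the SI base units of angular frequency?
Units of each symbol in ω = 2πf:
  f (frequency): 1/s
  The factor 2π is dimensionless.

Multiplying the contributions: [1/s]
Adding exponents of each base unit: s: -1
SI base units of angular frequency: 1/s

Answer: 1/s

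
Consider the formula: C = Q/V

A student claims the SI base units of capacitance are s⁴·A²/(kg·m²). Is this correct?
Units of each symbol in C = Q/V:
  Q (charge, in coulombs): s·A
  V (voltage, in volts): kg·m²/(s³·A)  → in the denominator, contributes s³·A/(kg·m²)

Multiplying the contributions: [s·A] · [s³·A/(kg·m²)]
Adding exponents of each base unit: kg: -1, m: -2, s: 4, A: 2
SI base units of capacitance: s⁴·A²/(kg·m²)

The claimed units s⁴·A²/(kg·m²) match the derived units, so the claim is correct.

Answer: Yes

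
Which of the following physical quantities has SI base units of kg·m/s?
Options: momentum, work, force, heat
Checking the SI base units of each option:
  momentum (p = mv): kg·m/s  ✓ matches
  work (W = Fd): kg·m²/s²  ✗
  force (F = ma): kg·m/s²  ✗
  heat (Q = mcΔT): kg·m²/s²  ✗

Only momentum has units kg·m/s.

Answer: momentum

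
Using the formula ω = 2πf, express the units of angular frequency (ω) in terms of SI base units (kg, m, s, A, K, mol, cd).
Units of each symbol in ω = 2πf:
  f (frequency): 1/s
  The factor 2π is dimensionless.

Multiplying the contributions: [1/s]
Adding exponents of each base unit: s: -1
SI base units of angular frequency: 1/s

Answer: 1/s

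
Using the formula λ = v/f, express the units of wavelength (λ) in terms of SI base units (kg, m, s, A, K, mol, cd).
Units of each symbol in λ = v/f:
  v (wave speed): m/s
  f (frequency): 1/s  → in the denominator, contributes s

Multiplying the contributions: [m/s] · [s]
Adding exponents of each base unit: m: 1
SI base units of wavelength: m

Answer: m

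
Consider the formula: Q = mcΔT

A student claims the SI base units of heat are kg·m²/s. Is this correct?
Units of each symbol in Q = mcΔT:
  m (mass): kg
  c (specific heat capacity, in J/(kg·K)): m²/(s²·K)
  ΔT (temperature change): K

Multiplying the contributions: [kg] · [m²/(s²·K)] · [K]
Adding exponents of each base unit: kg: 1, m: 2, s: -2
SI base units of heat: kg·m²/s²

The claimed units kg·m²/s (exponents kg: 1, m: 2, s: -1) do not match the derived units kg·m²/s² (exponents kg: 1, m: 2, s: -2), so the claim is incorrect.

Answer: No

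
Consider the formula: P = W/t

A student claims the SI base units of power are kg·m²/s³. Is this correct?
Units of each symbol in P = W/t:
  W (work): kg·m²/s²
  t (time): s  → in the denominator, contributes 1/s

Multiplying the contributions: [kg·m²/s²] · [1/s]
Adding exponents of each base unit: kg: 1, m: 2, s: -3
SI base units of power: kg·m²/s³

The claimed units kg·m²/s³ match the derived units, so the claim is correct.

Answer: Yes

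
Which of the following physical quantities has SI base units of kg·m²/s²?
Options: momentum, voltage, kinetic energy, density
Checking the SI base units of each option:
  momentum (p = mv): kg·m/s  ✗
  voltage (V = IR): kg·m²/(s³·A)  ✗
  kinetic energy (E = ½mv²): kg·m²/s²  ✓ matches
  density (ρ = m/V): kg/m³  ✗

Only kinetic energy has units kg·m²/s².

Answer: kinetic energy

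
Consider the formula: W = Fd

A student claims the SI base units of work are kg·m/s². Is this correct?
Units of each symbol in W = Fd:
  F (force): kg·m/s²
  d (displacement): m

Multiplying the contributions: [kg·m/s²] · [m]
Adding exponents of each base unit: kg: 1, m: 2, s: -2
SI base units of work: kg·m²/s²

The claimed units kg·m/s² (exponents kg: 1, m: 1, s: -2) do not match the derived units kg·m²/s² (exponents kg: 1, m: 2, s: -2), so the claim is incorrect.

Answer: No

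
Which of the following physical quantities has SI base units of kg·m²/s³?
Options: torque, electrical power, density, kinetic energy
Checking the SI base units of each option:
  torque (τ = Fr): kg·m²/s²  ✗
  electrical power (P = IV): kg·m²/s³  ✓ matches
  density (ρ = m/V): kg/m³  ✗
  kinetic energy (E = ½mv²): kg·m²/s²  ✗

Only electrical power has units kg·m²/s³.

Answer: electrical power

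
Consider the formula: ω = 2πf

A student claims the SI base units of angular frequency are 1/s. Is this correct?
Units of each symbol in ω = 2πf:
  f (frequency): 1/s
  The factor 2π is dimensionless.

Multiplying the contributions: [1/s]
Adding exponents of each base unit: s: -1
SI base units of angular frequency: 1/s

The claimed units 1/s match the derived units, so the claim is correct.

Answer: Yes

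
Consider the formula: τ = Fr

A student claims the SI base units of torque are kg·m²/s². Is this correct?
Units of each symbol in τ = Fr:
  F (force): kg·m/s²
  r (lever arm): m

Multiplying the contributions: [kg·m/s²] · [m]
Adding exponents of each base unit: kg: 1, m: 2, s: -2
SI base units of torque: kg·m²/s²

The claimed units kg·m²/s² match the derived units, so the claim is correct.

Answer: Yes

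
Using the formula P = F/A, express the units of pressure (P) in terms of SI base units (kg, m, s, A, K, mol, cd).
Units of each symbol in P = F/A:
  F (force): kg·m/s²
  A (area): m²  → in the denominator, contributes 1/m²

Multiplying the contributions: [kg·m/s²] · [1/m²]
Adding exponents of each base unit: kg: 1, m: -1, s: -2
SI base units of pressure: kg/(m·s²)

Answer: kg/(m·s²)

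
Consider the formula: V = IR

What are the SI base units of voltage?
Units of each symbol in V = IR:
  I (current): A
  R (resistance, in ohms): kg·m²/(s³·A²)

Multiplying the contributions: [A] · [kg·m²/(s³·A²)]
Adding exponents of each base unit: kg: 1, m: 2, s: -3, A: -1
SI base units of voltage: kg·m²/(s³·A)

Answer: kg·m²/(s³·A)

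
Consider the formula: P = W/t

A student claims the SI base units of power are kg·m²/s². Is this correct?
Units of each symbol in P = W/t:
  W (work): kg·m²/s²
  t (time): s  → in the denominator, contributes 1/s

Multiplying the contributions: [kg·m²/s²] · [1/s]
Adding exponents of each base unit: kg: 1, m: 2, s: -3
SI base units of power: kg·m²/s³

The claimed units kg·m²/s² (exponents kg: 1, m: 2, s: -2) do not match the derived units kg·m²/s³ (exponents kg: 1, m: 2, s: -3), so the claim is incorrect.

Answer: No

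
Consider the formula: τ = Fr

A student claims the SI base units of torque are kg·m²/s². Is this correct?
Units of each symbol in τ = Fr:
  F (force): kg·m/s²
  r (lever arm): m

Multiplying the contributions: [kg·m/s²] · [m]
Adding exponents of each base unit: kg: 1, m: 2, s: -2
SI base units of torque: kg·m²/s²

The claimed units kg·m²/s² match the derived units, so the claim is correct.

Answer: Yes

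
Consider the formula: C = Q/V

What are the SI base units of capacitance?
Units of each symbol in C = Q/V:
  Q (charge, in coulombs): s·A
  V (voltage, in volts): kg·m²/(s³·A)  → in the denominator, contributes s³·A/(kg·m²)

Multiplying the contributions: [s·A] · [s³·A/(kg·m²)]
Adding exponents of each base unit: kg: -1, m: -2, s: 4, A: 2
SI base units of capacitance: s⁴·A²/(kg·m²)

Answer: s⁴·A²/(kg·m²)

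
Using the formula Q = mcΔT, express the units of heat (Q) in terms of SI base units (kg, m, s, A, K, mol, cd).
Units of each symbol in Q = mcΔT:
  m (mass): kg
  c (specific heat capacity, in J/(kg·K)): m²/(s²·K)
  ΔT (temperature change): K

Multiplying the contributions: [kg] · [m²/(s²·K)] · [K]
Adding exponents of each base unit: kg: 1, m: 2, s: -2
SI base units of heat: kg·m²/s²

Answer: kg·m²/s²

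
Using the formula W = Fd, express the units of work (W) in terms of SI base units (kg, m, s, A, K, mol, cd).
Units of each symbol in W = Fd:
  F (force): kg·m/s²
  d (displacement): m

Multiplying the contributions: [kg·m/s²] · [m]
Adding exponents of each base unit: kg: 1, m: 2, s: -2
SI base units of work: kg·m²/s²

Answer: kg·m²/s²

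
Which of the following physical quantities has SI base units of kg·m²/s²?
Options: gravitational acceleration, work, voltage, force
Checking the SI base units of each option:
  gravitational acceleration (g = GM/r²): m/s²  ✗
  work (W = Fd): kg·m²/s²  ✓ matches
  voltage (V = IR): kg·m²/(s³·A)  ✗
  force (F = ma): kg·m/s²  ✗

Only work has units kg·m²/s².

Answer: work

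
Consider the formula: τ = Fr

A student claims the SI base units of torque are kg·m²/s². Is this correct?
Units of each symbol in τ = Fr:
  F (force): kg·m/s²
  r (lever arm): m

Multiplying the contributions: [kg·m/s²] · [m]
Adding exponents of each base unit: kg: 1, m: 2, s: -2
SI base units of torque: kg·m²/s²

The claimed units kg·m²/s² match the derived units, so the claim is correct.

Answer: Yes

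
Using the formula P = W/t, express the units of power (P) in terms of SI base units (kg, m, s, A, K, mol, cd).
Units of each symbol in P = W/t:
  W (work): kg·m²/s²
  t (time): s  → in the denominator, contributes 1/s

Multiplying the contributions: [kg·m²/s²] · [1/s]
Adding exponents of each base unit: kg: 1, m: 2, s: -3
SI base units of power: kg·m²/s³

Answer: kg·m²/s³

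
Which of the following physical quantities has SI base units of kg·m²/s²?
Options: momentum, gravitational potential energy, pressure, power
Checking the SI base units of each option:
  momentum (p = mv): kg·m/s  ✗
  gravitational potential energy (U = -GMm/r): kg·m²/s²  ✓ matches
  pressure (P = F/A): kg/(m·s²)  ✗
  power (P = W/t): kg·m²/s³  ✗

Only gravitational potential energy has units kg·m²/s².

Answer: gravitational potential energy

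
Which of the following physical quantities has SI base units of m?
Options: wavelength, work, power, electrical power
Checking the SI base units of each option:
  wavelength (λ = v/f): m  ✓ matches
  work (W = Fd): kg·m²/s²  ✗
  power (P = W/t): kg·m²/s³  ✗
  electrical power (P = IV): kg·m²/s³  ✗

Only wavelength has units m.

Answer: wavelength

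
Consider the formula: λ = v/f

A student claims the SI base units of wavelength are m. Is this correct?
Units of each symbol in λ = v/f:
  v (wave speed): m/s
  f (frequency): 1/s  → in the denominator, contributes s

Multiplying the contributions: [m/s] · [s]
Adding exponents of each base unit: m: 1
SI base units of wavelength: m

The claimed units m match the derived units, so the claim is correct.

Answer: Yes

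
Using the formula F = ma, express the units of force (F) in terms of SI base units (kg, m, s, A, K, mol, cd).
Units of each symbol in F = ma:
  m (mass): kg
  a (acceleration): m/s²

Multiplying the contributions: [kg] · [m/s²]
Adding exponents of each base unit: kg: 1, m: 1, s: -2
SI base units of force: kg·m/s²

Answer: kg·m/s²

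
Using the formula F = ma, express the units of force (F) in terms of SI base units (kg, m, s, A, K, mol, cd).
Units of each symbol in F = ma:
  m (mass): kg
  a (acceleration): m/s²

Multiplying the contributions: [kg] · [m/s²]
Adding exponents of each base unit: kg: 1, m: 1, s: -2
SI base units of force: kg·m/s²

Answer: kg·m/s²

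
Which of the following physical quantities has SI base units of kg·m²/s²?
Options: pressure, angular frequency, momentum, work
Checking the SI base units of each option:
  pressure (P = F/A): kg/(m·s²)  ✗
  angular frequency (ω = 2πf): 1/s  ✗
  momentum (p = mv): kg·m/s  ✗
  work (W = Fd): kg·m²/s²  ✓ matches

Only work has units kg·m²/s².

Answer: work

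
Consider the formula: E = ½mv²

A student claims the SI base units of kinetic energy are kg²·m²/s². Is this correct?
Units of each symbol in E = ½mv²:
  m (mass): kg
  v (speed): m/s  → to the power 2, contributes m²/s²
  The factor ½ is dimensionless.

Multiplying the contributions: [kg] · [m²/s²]
Adding exponents of each base unit: kg: 1, m: 2, s: -2
SI base units of kinetic energy: kg·m²/s²

The claimed units kg²·m²/s² (exponents kg: 2, m: 2, s: -2) do not match the derived units kg·m²/s² (exponents kg: 1, m: 2, s: -2), so the claim is incorrect.

Answer: No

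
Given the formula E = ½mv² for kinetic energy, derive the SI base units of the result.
Units of each symbol in E = ½mv²:
  m (mass): kg
  v (speed): m/s  → to the power 2, contributes m²/s²
  The factor ½ is dimensionless.

Multiplying the contributions: [kg] · [m²/s²]
Adding exponents of each base unit: kg: 1, m: 2, s: -2
SI base units of kinetic energy: kg·m²/s²

Answer: kg·m²/s²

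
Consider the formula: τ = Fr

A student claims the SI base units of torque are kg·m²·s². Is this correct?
Units of each symbol in τ = Fr:
  F (force): kg·m/s²
  r (lever arm): m

Multiplying the contributions: [kg·m/s²] · [m]
Adding exponents of each base unit: kg: 1, m: 2, s: -2
SI base units of torque: kg·m²/s²

The claimed units kg·m²·s² (exponents kg: 1, m: 2, s: 2) do not match the derived units kg·m²/s² (exponents kg: 1, m: 2, s: -2), so the claim is incorrect.

Answer: No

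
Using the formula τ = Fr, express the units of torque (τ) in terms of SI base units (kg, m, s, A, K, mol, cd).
Units of each symbol in τ = Fr:
  F (force): kg·m/s²
  r (lever arm): m

Multiplying the contributions: [kg·m/s²] · [m]
Adding exponents of each base unit: kg: 1, m: 2, s: -2
SI base units of torque: kg·m²/s²

Answer: kg·m²/s²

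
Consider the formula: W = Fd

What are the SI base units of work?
Units of each symbol in W = Fd:
  F (force): kg·m/s²
  d (displacement): m

Multiplying the contributions: [kg·m/s²] · [m]
Adding exponents of each base unit: kg: 1, m: 2, s: -2
SI base units of work: kg·m²/s²

Answer: kg·m²/s²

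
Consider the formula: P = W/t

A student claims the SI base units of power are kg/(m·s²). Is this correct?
Units of each symbol in P = W/t:
  W (work): kg·m²/s²
  t (time): s  → in the denominator, contributes 1/s

Multiplying the contributions: [kg·m²/s²] · [1/s]
Adding exponents of each base unit: kg: 1, m: 2, s: -3
SI base units of power: kg·m²/s³

The claimed units kg/(m·s²) (exponents kg: 1, m: -1, s: -2) do not match the derived units kg·m²/s³ (exponents kg: 1, m: 2, s: -3), so the claim is incorrect.

Answer: No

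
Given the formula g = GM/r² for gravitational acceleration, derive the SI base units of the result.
Units of each symbol in g = GM/r²:
  G (gravitational constant): m³/(kg·s²)
  M (mass): kg
  r (distance): m  → to the power 2 in the denominator, contributes 1/m²

Multiplying the contributions: [m³/(kg·s²)] · [kg] · [1/m²]
Adding exponents of each base unit: m: 1, s: -2
SI base units of gravitational acceleration: m/s²

Answer: m/s²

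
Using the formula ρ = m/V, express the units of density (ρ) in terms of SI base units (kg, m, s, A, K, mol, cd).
Units of each symbol in ρ = m/V:
  m (mass): kg
  V (volume): m³  → in the denominator, contributes 1/m³

Multiplying the contributions: [kg] · [1/m³]
Adding exponents of each base unit: kg: 1, m: -3
SI base units of density: kg/m³

Answer: kg/m³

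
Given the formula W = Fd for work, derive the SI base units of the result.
Units of each symbol in W = Fd:
  F (force): kg·m/s²
  d (displacement): m

Multiplying the contributions: [kg·m/s²] · [m]
Adding exponents of each base unit: kg: 1, m: 2, s: -2
SI base units of work: kg·m²/s²

Answer: kg·m²/s²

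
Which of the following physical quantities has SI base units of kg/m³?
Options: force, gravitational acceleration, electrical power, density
Checking the SI base units of each option:
  force (F = ma): kg·m/s²  ✗
  gravitational acceleration (g = GM/r²): m/s²  ✗
  electrical power (P = IV): kg·m²/s³  ✗
  density (ρ = m/V): kg/m³  ✓ matches

Only density has units kg/m³.

Answer: density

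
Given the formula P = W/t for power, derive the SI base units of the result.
Units of each symbol in P = W/t:
  W (work): kg·m²/s²
  t (time): s  → in the denominator, contributes 1/s

Multiplying the contributions: [kg·m²/s²] · [1/s]
Adding exponents of each base unit: kg: 1, m: 2, s: -3
SI base units of power: kg·m²/s³

Answer: kg·m²/s³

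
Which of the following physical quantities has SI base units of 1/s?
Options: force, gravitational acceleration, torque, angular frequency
Checking the SI base units of each option:
  force (F = ma): kg·m/s²  ✗
  gravitational acceleration (g = GM/r²): m/s²  ✗
  torque (τ = Fr): kg·m²/s²  ✗
  angular frequency (ω = 2πf): 1/s  ✓ matches

Only angular frequency has units 1/s.

Answer: angular frequency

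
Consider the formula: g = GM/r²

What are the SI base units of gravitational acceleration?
Units of each symbol in g = GM/r²:
  G (gravitational constant): m³/(kg·s²)
  M (mass): kg
  r (distance): m  → to the power 2 in the denominator, contributes 1/m²

Multiplying the contributions: [m³/(kg·s²)] · [kg] · [1/m²]
Adding exponents of each base unit: m: 1, s: -2
SI base units of gravitational acceleration: m/s²

Answer: m/s²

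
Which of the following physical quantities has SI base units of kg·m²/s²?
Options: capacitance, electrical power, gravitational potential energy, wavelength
Checking the SI base units of each option:
  capacitance (C = Q/V): s⁴·A²/(kg·m²)  ✗
  electrical power (P = IV): kg·m²/s³  ✗
  gravitational potential energy (U = -GMm/r): kg·m²/s²  ✓ matches
  wavelength (λ = v/f): m  ✗

Only gravitational potential energy has units kg·m²/s².

Answer: gravitational potential energy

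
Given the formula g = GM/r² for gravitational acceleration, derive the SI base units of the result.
Units of each symbol in g = GM/r²:
  G (gravitational constant): m³/(kg·s²)
  M (mass): kg
  r (distance): m  → to the power 2 in the denominator, contributes 1/m²

Multiplying the contributions: [m³/(kg·s²)] · [kg] · [1/m²]
Adding exponents of each base unit: m: 1, s: -2
SI base units of gravitational acceleration: m/s²

Answer: m/s²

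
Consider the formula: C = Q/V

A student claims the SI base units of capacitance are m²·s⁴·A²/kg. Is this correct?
Units of each symbol in C = Q/V:
  Q (charge, in coulombs): s·A
  V (voltage, in volts): kg·m²/(s³·A)  → in the denominator, contributes s³·A/(kg·m²)

Multiplying the contributions: [s·A] · [s³·A/(kg·m²)]
Adding exponents of each base unit: kg: -1, m: -2, s: 4, A: 2
SI base units of capacitance: s⁴·A²/(kg·m²)

The claimed units m²·s⁴·A²/kg (exponents kg: -1, m: 2, s: 4, A: 2) do not match the derived units s⁴·A²/(kg·m²) (exponents kg: -1, m: -2, s: 4, A: 2), so the claim is incorrect.

Answer: No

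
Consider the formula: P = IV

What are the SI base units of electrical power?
Units of each symbol in P = IV:
  I (current): A
  V (voltage, in volts): kg·m²/(s³·A)

Multiplying the contributions: [A] · [kg·m²/(s³·A)]
Adding exponents of each base unit: kg: 1, m: 2, s: -3
SI base units of electrical power: kg·m²/s³

Answer: kg·m²/s³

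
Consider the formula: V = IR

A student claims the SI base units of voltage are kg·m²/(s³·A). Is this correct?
Units of each symbol in V = IR:
  I (current): A
  R (resistance, in ohms): kg·m²/(s³·A²)

Multiplying the contributions: [A] · [kg·m²/(s³·A²)]
Adding exponents of each base unit: kg: 1, m: 2, s: -3, A: -1
SI base units of voltage: kg·m²/(s³·A)

The claimed units kg·m²/(s³·A) match the derived units, so the claim is correct.

Answer: Yes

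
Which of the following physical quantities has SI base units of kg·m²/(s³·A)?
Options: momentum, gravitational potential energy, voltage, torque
Checking the SI base units of each option:
  momentum (p = mv): kg·m/s  ✗
  gravitational potential energy (U = -GMm/r): kg·m²/s²  ✗
  voltage (V = IR): kg·m²/(s³·A)  ✓ matches
  torque (τ = Fr): kg·m²/s²  ✗

Only voltage has units kg·m²/(s³·A).

Answer: voltage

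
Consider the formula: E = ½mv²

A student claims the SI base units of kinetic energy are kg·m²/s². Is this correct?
Units of each symbol in E = ½mv²:
  m (mass): kg
  v (speed): m/s  → to the power 2, contributes m²/s²
  The factor ½ is dimensionless.

Multiplying the contributions: [kg] · [m²/s²]
Adding exponents of each base unit: kg: 1, m: 2, s: -2
SI base units of kinetic energy: kg·m²/s²

The claimed units kg·m²/s² match the derived units, so the claim is correct.

Answer: Yes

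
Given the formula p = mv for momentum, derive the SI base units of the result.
Units of each symbol in p = mv:
  m (mass): kg
  v (velocity): m/s

Multiplying the contributions: [kg] · [m/s]
Adding exponents of each base unit: kg: 1, m: 1, s: -1
SI base units of momentum: kg·m/s

Answer: kg·m/s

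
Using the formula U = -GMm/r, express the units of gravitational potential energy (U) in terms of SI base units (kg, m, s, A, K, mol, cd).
Units of each symbol in U = -GMm/r:
  G (gravitational constant): m³/(kg·s²)
  M (mass): kg
  m (mass): kg
  r (distance): m  → in the denominator, contributes 1/m
  The minus sign does not affect the units.

Multiplying the contributions: [m³/(kg·s²)] · [kg] · [kg] · [1/m]
Adding exponents of each base unit: kg: 1, m: 2, s: -2
SI base units of gravitational potential energy: kg·m²/s²

Answer: kg·m²/s²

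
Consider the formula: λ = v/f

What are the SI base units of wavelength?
Units of each symbol in λ = v/f:
  v (wave speed): m/s
  f (frequency): 1/s  → in the denominator, contributes s

Multiplying the contributions: [m/s] · [s]
Adding exponents of each base unit: m: 1
SI base units of wavelength: m

Answer: m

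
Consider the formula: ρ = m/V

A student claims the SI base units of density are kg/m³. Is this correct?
Units of each symbol in ρ = m/V:
  m (mass): kg
  V (volume): m³  → in the denominator, contributes 1/m³

Multiplying the contributions: [kg] · [1/m³]
Adding exponents of each base unit: kg: 1, m: -3
SI base units of density: kg/m³

The claimed units kg/m³ match the derived units, so the claim is correct.

Answer: Yes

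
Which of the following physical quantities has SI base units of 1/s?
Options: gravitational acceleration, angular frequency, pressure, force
Checking the SI base units of each option:
  gravitational acceleration (g = GM/r²): m/s²  ✗
  angular frequency (ω = 2πf): 1/s  ✓ matches
  pressure (P = F/A): kg/(m·s²)  ✗
  force (F = ma): kg·m/s²  ✗

Only angular frequency has units 1/s.

Answer: angular frequency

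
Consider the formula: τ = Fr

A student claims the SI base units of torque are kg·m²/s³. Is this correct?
Units of each symbol in τ = Fr:
  F (force): kg·m/s²
  r (lever arm): m

Multiplying the contributions: [kg·m/s²] · [m]
Adding exponents of each base unit: kg: 1, m: 2, s: -2
SI base units of torque: kg·m²/s²

The claimed units kg·m²/s³ (exponents kg: 1, m: 2, s: -3) do not match the derived units kg·m²/s² (exponents kg: 1, m: 2, s: -2), so the claim is incorrect.

Answer: No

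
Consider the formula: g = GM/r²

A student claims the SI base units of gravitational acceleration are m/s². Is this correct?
Units of each symbol in g = GM/r²:
  G (gravitational constant): m³/(kg·s²)
  M (mass): kg
  r (distance): m  → to the power 2 in the denominator, contributes 1/m²

Multiplying the contributions: [m³/(kg·s²)] · [kg] · [1/m²]
Adding exponents of each base unit: m: 1, s: -2
SI base units of gravitational acceleration: m/s²

The claimed units m/s² match the derived units, so the claim is correct.

Answer: Yes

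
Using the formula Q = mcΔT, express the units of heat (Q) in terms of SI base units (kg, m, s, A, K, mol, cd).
Units of each symbol in Q = mcΔT:
  m (mass): kg
  c (specific heat capacity, in J/(kg·K)): m²/(s²·K)
  ΔT (temperature change): K

Multiplying the contributions: [kg] · [m²/(s²·K)] · [K]
Adding exponents of each base unit: kg: 1, m: 2, s: -2
SI base units of heat: kg·m²/s²

Answer: kg·m²/s²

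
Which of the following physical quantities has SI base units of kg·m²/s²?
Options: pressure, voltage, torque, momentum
Checking the SI base units of each option:
  pressure (P = F/A): kg/(m·s²)  ✗
  voltage (V = IR): kg·m²/(s³·A)  ✗
  torque (τ = Fr): kg·m²/s²  ✓ matches
  momentum (p = mv): kg·m/s  ✗

Only torque has units kg·m²/s².

Answer: torque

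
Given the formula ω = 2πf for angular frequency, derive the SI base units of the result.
Units of each symbol in ω = 2πf:
  f (frequency): 1/s
  The factor 2π is dimensionless.

Multiplying the contributions: [1/s]
Adding exponents of each base unit: s: -1
SI base units of angular frequency: 1/s

Answer: 1/s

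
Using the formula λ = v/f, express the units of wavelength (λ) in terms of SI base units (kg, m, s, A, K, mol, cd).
Units of each symbol in λ = v/f:
  v (wave speed): m/s
  f (frequency): 1/s  → in the denominator, contributes s

Multiplying the contributions: [m/s] · [s]
Adding exponents of each base unit: m: 1
SI base units of wavelength: m

Answer: m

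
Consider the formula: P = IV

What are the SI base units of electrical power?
Units of each symbol in P = IV:
  I (current): A
  V (voltage, in volts): kg·m²/(s³·A)

Multiplying the contributions: [A] · [kg·m²/(s³·A)]
Adding exponents of each base unit: kg: 1, m: 2, s: -3
SI base units of electrical power: kg·m²/s³

Answer: kg·m²/s³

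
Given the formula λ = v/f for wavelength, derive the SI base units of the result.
Units of each symbol in λ = v/f:
  v (wave speed): m/s
  f (frequency): 1/s  → in the denominator, contributes s

Multiplying the contributions: [m/s] · [s]
Adding exponents of each base unit: m: 1
SI base units of wavelength: m

Answer: m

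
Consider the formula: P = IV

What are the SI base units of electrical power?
Units of each symbol in P = IV:
  I (current): A
  V (voltage, in volts): kg·m²/(s³·A)

Multiplying the contributions: [A] · [kg·m²/(s³·A)]
Adding exponents of each base unit: kg: 1, m: 2, s: -3
SI base units of electrical power: kg·m²/s³

Answer: kg·m²/s³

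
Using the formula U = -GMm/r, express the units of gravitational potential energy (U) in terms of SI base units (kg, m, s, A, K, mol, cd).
Units of each symbol in U = -GMm/r:
  G (gravitational constant): m³/(kg·s²)
  M (mass): kg
  m (mass): kg
  r (distance): m  → in the denominator, contributes 1/m
  The minus sign does not affect the units.

Multiplying the contributions: [m³/(kg·s²)] · [kg] · [kg] · [1/m]
Adding exponents of each base unit: kg: 1, m: 2, s: -2
SI base units of gravitational potential energy: kg·m²/s²

Answer: kg·m²/s²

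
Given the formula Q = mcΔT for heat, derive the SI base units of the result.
Units of each symbol in Q = mcΔT:
  m (mass): kg
  c (specific heat capacity, in J/(kg·K)): m²/(s²·K)
  ΔT (temperature change): K

Multiplying the contributions: [kg] · [m²/(s²·K)] · [K]
Adding exponents of each base unit: kg: 1, m: 2, s: -2
SI base units of heat: kg·m²/s²

Answer: kg·m²/s²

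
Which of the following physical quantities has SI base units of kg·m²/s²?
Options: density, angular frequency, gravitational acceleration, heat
Checking the SI base units of each option:
  density (ρ = m/V): kg/m³  ✗
  angular frequency (ω = 2πf): 1/s  ✗
  gravitational acceleration (g = GM/r²): m/s²  ✗
  heat (Q = mcΔT): kg·m²/s²  ✓ matches

Only heat has units kg·m²/s².

Answer: heat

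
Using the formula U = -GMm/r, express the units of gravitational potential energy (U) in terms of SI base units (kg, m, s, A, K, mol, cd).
Units of each symbol in U = -GMm/r:
  G (gravitational constant): m³/(kg·s²)
  M (mass): kg
  m (mass): kg
  r (distance): m  → in the denominator, contributes 1/m
  The minus sign does not affect the units.

Multiplying the contributions: [m³/(kg·s²)] · [kg] · [kg] · [1/m]
Adding exponents of each base unit: kg: 1, m: 2, s: -2
SI base units of gravitational potential energy: kg·m²/s²

Answer: kg·m²/s²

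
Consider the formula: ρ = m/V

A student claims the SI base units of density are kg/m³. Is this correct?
Units of each symbol in ρ = m/V:
  m (mass): kg
  V (volume): m³  → in the denominator, contributes 1/m³

Multiplying the contributions: [kg] · [1/m³]
Adding exponents of each base unit: kg: 1, m: -3
SI base units of density: kg/m³

The claimed units kg/m³ match the derived units, so the claim is correct.

Answer: Yes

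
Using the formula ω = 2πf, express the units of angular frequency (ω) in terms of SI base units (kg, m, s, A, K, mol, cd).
Units of each symbol in ω = 2πf:
  f (frequency): 1/s
  The factor 2π is dimensionless.

Multiplying the contributions: [1/s]
Adding exponents of each base unit: s: -1
SI base units of angular frequency: 1/s

Answer: 1/s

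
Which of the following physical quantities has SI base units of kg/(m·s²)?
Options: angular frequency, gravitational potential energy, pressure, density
Checking the SI base units of each option:
  angular frequency (ω = 2πf): 1/s  ✗
  gravitational potential energy (U = -GMm/r): kg·m²/s²  ✗
  pressure (P = F/A): kg/(m·s²)  ✓ matches
  density (ρ = m/V): kg/m³  ✗

Only pressure has units kg/(m·s²).

Answer: pressure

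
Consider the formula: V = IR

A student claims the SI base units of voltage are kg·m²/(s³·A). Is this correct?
Units of each symbol in V = IR:
  I (current): A
  R (resistance, in ohms): kg·m²/(s³·A²)

Multiplying the contributions: [A] · [kg·m²/(s³·A²)]
Adding exponents of each base unit: kg: 1, m: 2, s: -3, A: -1
SI base units of voltage: kg·m²/(s³·A)

The claimed units kg·m²/(s³·A) match the derived units, so the claim is correct.

Answer: Yes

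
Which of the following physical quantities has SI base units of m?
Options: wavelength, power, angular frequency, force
Checking the SI base units of each option:
  wavelength (λ = v/f): m  ✓ matches
  power (P = W/t): kg·m²/s³  ✗
  angular frequency (ω = 2πf): 1/s  ✗
  force (F = ma): kg·m/s²  ✗

Only wavelength has units m.

Answer: wavelength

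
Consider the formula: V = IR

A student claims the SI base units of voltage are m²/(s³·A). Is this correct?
Units of each symbol in V = IR:
  I (current): A
  R (resistance, in ohms): kg·m²/(s³·A²)

Multiplying the contributions: [A] · [kg·m²/(s³·A²)]
Adding exponents of each base unit: kg: 1, m: 2, s: -3, A: -1
SI base units of voltage: kg·m²/(s³·A)

The claimed units m²/(s³·A) (exponents m: 2, s: -3, A: -1) do not match the derived units kg·m²/(s³·A) (exponents kg: 1, m: 2, s: -3, A: -1), so the claim is incorrect.

Answer: No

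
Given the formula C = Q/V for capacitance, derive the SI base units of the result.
Units of each symbol in C = Q/V:
  Q (charge, in coulombs): s·A
  V (voltage, in volts): kg·m²/(s³·A)  → in the denominator, contributes s³·A/(kg·m²)

Multiplying the contributions: [s·A] · [s³·A/(kg·m²)]
Adding exponents of each base unit: kg: -1, m: -2, s: 4, A: 2
SI base units of capacitance: s⁴·A²/(kg·m²)

Answer: s⁴·A²/(kg·m²)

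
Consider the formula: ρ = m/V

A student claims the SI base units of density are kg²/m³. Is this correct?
Units of each symbol in ρ = m/V:
  m (mass): kg
  V (volume): m³  → in the denominator, contributes 1/m³

Multiplying the contributions: [kg] · [1/m³]
Adding exponents of each base unit: kg: 1, m: -3
SI base units of density: kg/m³

The claimed units kg²/m³ (exponents kg: 2, m: -3) do not match the derived units kg/m³ (exponents kg: 1, m: -3), so the claim is incorrect.

Answer: No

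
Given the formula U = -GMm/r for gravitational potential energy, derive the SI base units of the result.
Units of each symbol in U = -GMm/r:
  G (gravitational constant): m³/(kg·s²)
  M (mass): kg
  m (mass): kg
  r (distance): m  → in the denominator, contributes 1/m
  The minus sign does not affect the units.

Multiplying the contributions: [m³/(kg·s²)] · [kg] · [kg] · [1/m]
Adding exponents of each base unit: kg: 1, m: 2, s: -2
SI base units of gravitational potential energy: kg·m²/s²

Answer: kg·m²/s²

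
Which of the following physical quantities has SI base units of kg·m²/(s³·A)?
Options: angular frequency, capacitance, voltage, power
Checking the SI base units of each option:
  angular frequency (ω = 2πf): 1/s  ✗
  capacitance (C = Q/V): s⁴·A²/(kg·m²)  ✗
  voltage (V = IR): kg·m²/(s³·A)  ✓ matches
  power (P = W/t): kg·m²/s³  ✗

Only voltage has units kg·m²/(s³·A).

Answer: voltage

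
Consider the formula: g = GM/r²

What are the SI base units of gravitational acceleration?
Units of each symbol in g = GM/r²:
  G (gravitational constant): m³/(kg·s²)
  M (mass): kg
  r (distance): m  → to the power 2 in the denominator, contributes 1/m²

Multiplying the contributions: [m³/(kg·s²)] · [kg] · [1/m²]
Adding exponents of each base unit: m: 1, s: -2
SI base units of gravitational acceleration: m/s²

Answer: m/s²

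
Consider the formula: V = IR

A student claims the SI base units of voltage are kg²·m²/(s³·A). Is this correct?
Units of each symbol in V = IR:
  I (current): A
  R (resistance, in ohms): kg·m²/(s³·A²)

Multiplying the contributions: [A] · [kg·m²/(s³·A²)]
Adding exponents of each base unit: kg: 1, m: 2, s: -3, A: -1
SI base units of voltage: kg·m²/(s³·A)

The claimed units kg²·m²/(s³·A) (exponents kg: 2, m: 2, s: -3, A: -1) do not match the derived units kg·m²/(s³·A) (exponents kg: 1, m: 2, s: -3, A: -1), so the claim is incorrect.

Answer: No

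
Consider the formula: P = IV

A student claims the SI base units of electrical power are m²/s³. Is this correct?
Units of each symbol in P = IV:
  I (current): A
  V (voltage, in volts): kg·m²/(s³·A)

Multiplying the contributions: [A] · [kg·m²/(s³·A)]
Adding exponents of each base unit: kg: 1, m: 2, s: -3
SI base units of electrical power: kg·m²/s³

The claimed units m²/s³ (exponents m: 2, s: -3) do not match the derived units kg·m²/s³ (exponents kg: 1, m: 2, s: -3), so the claim is incorrect.

Answer: No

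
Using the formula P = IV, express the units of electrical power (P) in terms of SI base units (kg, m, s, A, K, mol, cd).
Units of each symbol in P = IV:
  I (current): A
  V (voltage, in volts): kg·m²/(s³·A)

Multiplying the contributions: [A] · [kg·m²/(s³·A)]
Adding exponents of each base unit: kg: 1, m: 2, s: -3
SI base units of electrical power: kg·m²/s³

Answer: kg·m²/s³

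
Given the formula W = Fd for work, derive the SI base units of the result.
Units of each symbol in W = Fd:
  F (force): kg·m/s²
  d (displacement): m

Multiplying the contributions: [kg·m/s²] · [m]
Adding exponents of each base unit: kg: 1, m: 2, s: -2
SI base units of work: kg·m²/s²

Answer: kg·m²/s²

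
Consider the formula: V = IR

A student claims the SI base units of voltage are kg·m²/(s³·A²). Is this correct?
Units of each symbol in V = IR:
  I (current): A
  R (resistance, in ohms): kg·m²/(s³·A²)

Multiplying the contributions: [A] · [kg·m²/(s³·A²)]
Adding exponents of each base unit: kg: 1, m: 2, s: -3, A: -1
SI base units of voltage: kg·m²/(s³·A)

The claimed units kg·m²/(s³·A²) (exponents kg: 1, m: 2, s: -3, A: -2) do not match the derived units kg·m²/(s³·A) (exponents kg: 1, m: 2, s: -3, A: -1), so the claim is incorrect.

Answer: No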